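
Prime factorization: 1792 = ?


1792 / 2 = 896
896 / 2 = 448
448 / 2 = 224
224 / 2 = 112
112 / 2 = 56
56 / 2 = 28
28 / 2 = 14
14 / 2 = 7
7 / 7 = 1
1792 = 2^8 × 7


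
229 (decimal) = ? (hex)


229 (base 10) = 229 (decimal)
229 (decimal) = E5 (base 16)


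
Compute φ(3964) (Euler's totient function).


3964 = 2^2 × 991
Prime factors: 2, 991
φ(3964) = 3964 × (1-1/2) × (1-1/991)
= 3964 × 1/2 × 990/991 = 1980

φ(3964) = 1980


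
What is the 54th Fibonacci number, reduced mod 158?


F(k) mod 158 for k=1..54:
1, 1, 2, 3, 5, 8, 13, 21, 34, 55, 89, 144, 75, 61, 136, 39, 17, 56, 73, 129, 44, 15, 59, 74, 133, 49, 24, 73, 97, 12, 109, 121, 72, 35, 107, 142, 91, 75, 8, 83, 91, 16, 107, 123, 72, 37, 109, 146, 97, 85, 24, 109, 133, 84
F(54) mod 158 = 84


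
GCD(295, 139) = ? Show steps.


295 = 2 * 139 + 17
139 = 8 * 17 + 3
17 = 5 * 3 + 2
3 = 1 * 2 + 1
2 = 2 * 1 + 0
GCD = 1


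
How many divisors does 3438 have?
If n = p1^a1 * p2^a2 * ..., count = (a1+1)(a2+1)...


3438 = 2^1 × 3^2 × 191^1
d(3438) = (1+1) × (2+1) × (1+1) = 12

12 divisors


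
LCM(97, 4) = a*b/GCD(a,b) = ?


GCD(97, 4) = 1
LCM = 97*4/1 = 388/1 = 388

LCM = 388


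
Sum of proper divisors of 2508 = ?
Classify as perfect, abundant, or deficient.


Proper divisors: 1, 2, 3, 4, 6, 11, 12, 19, 22, 33, 38, 44, 57, 66, 76, 114, 132, 209, 228, 418, 627, 836, 1254
Sum = 1 + 2 + 3 + 4 + 6 + 11 + 12 + 19 + 22 + 33 + 38 + 44 + 57 + 66 + 76 + 114 + 132 + 209 + 228 + 418 + 627 + 836 + 1254 = 4212
4212 > 2508 → abundant

s(2508) = 4212 (abundant)


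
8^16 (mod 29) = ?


8^1 mod 29 = 8
8^2 mod 29 = 6
8^3 mod 29 = 19
8^4 mod 29 = 7
8^5 mod 29 = 27
8^6 mod 29 = 13
8^7 mod 29 = 17
8^8 mod 29 = 20
8^9 mod 29 = 15
8^10 mod 29 = 4
8^11 mod 29 = 3
8^12 mod 29 = 24
8^13 mod 29 = 18
8^14 mod 29 = 28
8^15 mod 29 = 21
8^16 mod 29 = 23


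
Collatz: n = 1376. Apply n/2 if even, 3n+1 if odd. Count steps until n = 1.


1376 → 688 → 344 → 172 → 86 → 43 → 130 → 65 → 196 → 98 → 49 → 148 → 74 → 37 → 112 → 56 → 28 → 14 → 7 → 22 → 11 → 34 → 17 → 52 → 26 → 13 → 40 → 20 → 10 → 5 → 16 → 8 → 4 → 2 → 1
Total steps = 34

34 steps


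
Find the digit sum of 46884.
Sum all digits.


4 + 6 + 8 + 8 + 4 = 30


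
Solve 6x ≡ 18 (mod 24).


GCD(6, 24) = 6 divides 18
Divide: 1x ≡ 3 (mod 4)
x ≡ 3 (mod 4)


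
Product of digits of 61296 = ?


6 × 1 × 2 × 9 × 6 = 648


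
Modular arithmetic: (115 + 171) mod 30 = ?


115 + 171 = 286
286 mod 30 = 16


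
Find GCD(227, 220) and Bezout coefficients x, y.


Tabular extended Euclidean (each row: r = 227*s + 220*t):
r=227, s=1, t=0
r=220, s=0, t=1
q=1: r=7, s=1, t=-1   [227*(1) + 220*(-1) = 7]
q=31: r=3, s=-31, t=32   [227*(-31) + 220*(32) = 3]
q=2: r=1, s=63, t=-65   [227*(63) + 220*(-65) = 1]
q=3: r=0, s=-220, t=227   [227*(-220) + 220*(227) = 0]
GCD = 1; from the row with r=1: x=63, y=-65
Check: 227*(63) + 220*(-65) = 14301 - 14300 = 1

GCD = 1, x = 63, y = -65


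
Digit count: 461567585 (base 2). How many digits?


461567585 in base 2 = 11011100000101111011001100001
Number of digits = 29

29 digits (base 2)


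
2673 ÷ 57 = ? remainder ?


2673 = 57 * 46 + 51
Check: 2622 + 51 = 2673

q = 46, r = 51


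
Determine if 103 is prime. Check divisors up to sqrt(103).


Check divisors up to sqrt(103) = 10.1489
No divisors found.
103 is prime.

Yes, 103 is prime


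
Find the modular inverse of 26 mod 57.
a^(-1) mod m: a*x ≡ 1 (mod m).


Use the extended Euclidean algorithm on (57, 26); each row r = 57*s + 26*t:
r=57, s=1, t=0
r=26, s=0, t=1
q=2: r=5, s=1, t=-2   [57*(1) + 26*(-2) = 5]
q=5: r=1, s=-5, t=11   [57*(-5) + 26*(11) = 1]
q=5: r=0, s=26, t=-57   [57*(26) + 26*(-57) = 0]
GCD = 1 with t = 11, so 26*(11) ≡ 1 (mod 57)
Inverse = 11 mod 57 = 11
Check: 26 * 11 = 286 ≡ 1 (mod 57)

26^(-1) ≡ 11 (mod 57)


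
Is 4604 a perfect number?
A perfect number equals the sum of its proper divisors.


Proper divisors of 4604: 1, 2, 4, 1151, 2302
Sum = 1 + 2 + 4 + 1151 + 2302 = 3460

No, 4604 is not perfect (3460 ≠ 4604)


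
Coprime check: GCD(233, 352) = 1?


Euclidean algorithm:
352 = 1 * 233 + 119
233 = 1 * 119 + 114
119 = 1 * 114 + 5
114 = 22 * 5 + 4
5 = 1 * 4 + 1
4 = 4 * 1 + 0
GCD(233, 352) = 1

Yes, coprime (GCD = 1)


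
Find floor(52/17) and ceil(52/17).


52/17 = 3.0588
floor = 3
ceil = 4

floor = 3, ceil = 4


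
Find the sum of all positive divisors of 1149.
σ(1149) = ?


Divisors of 1149: 1, 3, 383, 1149
Sum = 1 + 3 + 383 + 1149 = 1536

σ(1149) = 1536


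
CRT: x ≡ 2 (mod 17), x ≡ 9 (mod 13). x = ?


M = 17*13 = 221
M1 = M/17 = 13, M2 = M/13 = 17
M1^(-1) mod 17 = 4, M2^(-1) mod 13 = 10
x = 2*13*4 + 9*17*10 = 1634
1634 mod 221 = 87
Check: 87 mod 17 = 2 ✓, 87 mod 13 = 9 ✓

x ≡ 87 (mod 221)


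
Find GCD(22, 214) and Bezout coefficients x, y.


Tabular extended Euclidean (each row: r = 22*s + 214*t):
r=22, s=1, t=0
r=214, s=0, t=1
q=0: r=22, s=1, t=0   [22*(1) + 214*(0) = 22]
q=9: r=16, s=-9, t=1   [22*(-9) + 214*(1) = 16]
q=1: r=6, s=10, t=-1   [22*(10) + 214*(-1) = 6]
q=2: r=4, s=-29, t=3   [22*(-29) + 214*(3) = 4]
q=1: r=2, s=39, t=-4   [22*(39) + 214*(-4) = 2]
q=2: r=0, s=-107, t=11   [22*(-107) + 214*(11) = 0]
GCD = 2; from the row with r=2: x=39, y=-4
Check: 22*(39) + 214*(-4) = 858 - 856 = 2

GCD = 2, x = 39, y = -4


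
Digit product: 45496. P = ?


4 × 5 × 4 × 9 × 6 = 4320


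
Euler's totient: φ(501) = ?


501 = 3 × 167
Prime factors: 3, 167
φ(501) = 501 × (1-1/3) × (1-1/167)
= 501 × 2/3 × 166/167 = 332

φ(501) = 332


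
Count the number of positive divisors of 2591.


2591 = 2591^1
d(2591) = (1+1) = 2

2 divisors


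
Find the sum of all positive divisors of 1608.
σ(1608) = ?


Divisors of 1608: 1, 2, 3, 4, 6, 8, 12, 24, 67, 134, 201, 268, 402, 536, 804, 1608
Sum = 1 + 2 + 3 + 4 + 6 + 8 + 12 + 24 + 67 + 134 + 201 + 268 + 402 + 536 + 804 + 1608 = 4080

σ(1608) = 4080


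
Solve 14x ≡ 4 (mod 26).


GCD(14, 26) = 2 divides 4
Divide: 7x ≡ 2 (mod 13)
x ≡ 4 (mod 13)


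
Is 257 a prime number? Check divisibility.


Check divisors up to sqrt(257) = 16.0312
No divisors found.
257 is prime.

Yes, 257 is prime


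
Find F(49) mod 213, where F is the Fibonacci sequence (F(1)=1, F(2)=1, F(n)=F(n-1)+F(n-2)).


F(k) mod 213 for k=1..49:
1, 1, 2, 3, 5, 8, 13, 21, 34, 55, 89, 144, 20, 164, 184, 135, 106, 28, 134, 162, 83, 32, 115, 147, 49, 196, 32, 15, 47, 62, 109, 171, 67, 25, 92, 117, 209, 113, 109, 9, 118, 127, 32, 159, 191, 137, 115, 39, 154
F(49) mod 213 = 154


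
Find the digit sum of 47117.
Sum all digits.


4 + 7 + 1 + 1 + 7 = 20


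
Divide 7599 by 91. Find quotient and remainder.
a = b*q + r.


7599 = 91 * 83 + 46
Check: 7553 + 46 = 7599

q = 83, r = 46


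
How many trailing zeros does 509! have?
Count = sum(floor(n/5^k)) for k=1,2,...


floor(509/5) = 101
floor(509/25) = 20
floor(509/125) = 4
Total = 125

125 trailing zeros


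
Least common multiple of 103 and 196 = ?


GCD(103, 196) = 1
LCM = 103*196/1 = 20188/1 = 20188

LCM = 20188


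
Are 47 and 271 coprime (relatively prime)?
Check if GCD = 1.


Euclidean algorithm:
271 = 5 * 47 + 36
47 = 1 * 36 + 11
36 = 3 * 11 + 3
11 = 3 * 3 + 2
3 = 1 * 2 + 1
2 = 2 * 1 + 0
GCD(47, 271) = 1

Yes, coprime (GCD = 1)


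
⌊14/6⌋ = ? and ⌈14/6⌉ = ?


14/6 = 2.3333
floor = 2
ceil = 3

floor = 2, ceil = 3


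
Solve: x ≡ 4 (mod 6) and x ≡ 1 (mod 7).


M = 6*7 = 42
M1 = M/6 = 7, M2 = M/7 = 6
M1^(-1) mod 6 = 1, M2^(-1) mod 7 = 6
x = 4*7*1 + 1*6*6 = 64
64 mod 42 = 22
Check: 22 mod 6 = 4 ✓, 22 mod 7 = 1 ✓

x ≡ 22 (mod 42)


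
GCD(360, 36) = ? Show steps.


360 = 10 * 36 + 0
GCD = 36


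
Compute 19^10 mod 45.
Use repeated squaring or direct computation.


19^1 mod 45 = 19
19^2 mod 45 = 1
19^3 mod 45 = 19
19^4 mod 45 = 1
19^5 mod 45 = 19
19^6 mod 45 = 1
19^7 mod 45 = 19
19^8 mod 45 = 1
19^9 mod 45 = 19
19^10 mod 45 = 1


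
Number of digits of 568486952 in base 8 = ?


568486952 in base 8 = 4170466050
Number of digits = 10

10 digits (base 8)


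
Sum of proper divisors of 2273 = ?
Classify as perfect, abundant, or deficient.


Proper divisors: 1
Sum = 1 = 1
1 < 2273 → deficient

s(2273) = 1 (deficient)


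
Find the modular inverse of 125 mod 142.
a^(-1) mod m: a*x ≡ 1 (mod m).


Use the extended Euclidean algorithm on (142, 125); each row r = 142*s + 125*t:
r=142, s=1, t=0
r=125, s=0, t=1
q=1: r=17, s=1, t=-1   [142*(1) + 125*(-1) = 17]
q=7: r=6, s=-7, t=8   [142*(-7) + 125*(8) = 6]
q=2: r=5, s=15, t=-17   [142*(15) + 125*(-17) = 5]
q=1: r=1, s=-22, t=25   [142*(-22) + 125*(25) = 1]
q=5: r=0, s=125, t=-142   [142*(125) + 125*(-142) = 0]
GCD = 1 with t = 25, so 125*(25) ≡ 1 (mod 142)
Inverse = 25 mod 142 = 25
Check: 125 * 25 = 3125 ≡ 1 (mod 142)

125^(-1) ≡ 25 (mod 142)


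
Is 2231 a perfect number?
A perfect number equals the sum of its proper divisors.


Proper divisors of 2231: 1, 23, 97
Sum = 1 + 23 + 97 = 121

No, 2231 is not perfect (121 ≠ 2231)


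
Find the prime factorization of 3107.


3107 / 13 = 239
239 / 239 = 1
3107 = 13 × 239


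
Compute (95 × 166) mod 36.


95 × 166 = 15770
15770 mod 36 = 2


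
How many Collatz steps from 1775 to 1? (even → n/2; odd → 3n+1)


1775 → 5326 → 2663 → 7990 → 3995 → 11986 → 5993 → 17980 → 8990 → 4495 → 13486 → 6743 → 20230 → 10115 → 30346 → 15173 → 45520 → 22760 → 11380 → 5690 → 2845 → 8536 → 4268 → 2134 → 1067 → 3202 → 1601 → 4804 → 2402 → 1201 → 3604 → 1802 → 901 → 2704 → 1352 → 676 → 338 → 169 → 508 → 254 → 127 → 382 → 191 → 574 → 287 → 862 → 431 → 1294 → 647 → 1942 → 971 → 2914 → 1457 → 4372 → 2186 → 1093 → 3280 → 1640 → 820 → 410 → 205 → 616 → 308 → 154 → 77 → 232 → 116 → 58 → 29 → 88 → 44 → 22 → 11 → 34 → 17 → 52 → 26 → 13 → 40 → 20 → 10 → 5 → 16 → 8 → 4 → 2 → 1
Total steps = 86

86 steps


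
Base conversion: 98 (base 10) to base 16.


98 (base 10) = 98 (decimal)
98 (decimal) = 62 (base 16)


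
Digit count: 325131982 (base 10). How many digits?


325131982 has 9 digits in base 10
floor(log10(325131982)) + 1 = floor(8.5121) + 1 = 9

9 digits (base 10)


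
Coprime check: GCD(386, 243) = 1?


Euclidean algorithm:
386 = 1 * 243 + 143
243 = 1 * 143 + 100
143 = 1 * 100 + 43
100 = 2 * 43 + 14
43 = 3 * 14 + 1
14 = 14 * 1 + 0
GCD(386, 243) = 1

Yes, coprime (GCD = 1)


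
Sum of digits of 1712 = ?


1 + 7 + 1 + 2 = 11


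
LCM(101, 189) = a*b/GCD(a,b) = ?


GCD(101, 189) = 1
LCM = 101*189/1 = 19089/1 = 19089

LCM = 19089


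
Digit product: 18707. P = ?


1 × 8 × 7 × 0 × 7 = 0


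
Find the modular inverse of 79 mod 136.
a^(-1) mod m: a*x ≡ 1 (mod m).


Use the extended Euclidean algorithm on (136, 79); each row r = 136*s + 79*t:
r=136, s=1, t=0
r=79, s=0, t=1
q=1: r=57, s=1, t=-1   [136*(1) + 79*(-1) = 57]
q=1: r=22, s=-1, t=2   [136*(-1) + 79*(2) = 22]
q=2: r=13, s=3, t=-5   [136*(3) + 79*(-5) = 13]
q=1: r=9, s=-4, t=7   [136*(-4) + 79*(7) = 9]
q=1: r=4, s=7, t=-12   [136*(7) + 79*(-12) = 4]
q=2: r=1, s=-18, t=31   [136*(-18) + 79*(31) = 1]
q=4: r=0, s=79, t=-136   [136*(79) + 79*(-136) = 0]
GCD = 1 with t = 31, so 79*(31) ≡ 1 (mod 136)
Inverse = 31 mod 136 = 31
Check: 79 * 31 = 2449 ≡ 1 (mod 136)

79^(-1) ≡ 31 (mod 136)


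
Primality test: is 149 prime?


Check divisors up to sqrt(149) = 12.2066
No divisors found.
149 is prime.

Yes, 149 is prime


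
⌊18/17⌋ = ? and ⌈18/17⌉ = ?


18/17 = 1.0588
floor = 1
ceil = 2

floor = 1, ceil = 2


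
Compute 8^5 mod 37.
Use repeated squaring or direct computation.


8^1 mod 37 = 8
8^2 mod 37 = 27
8^3 mod 37 = 31
8^4 mod 37 = 26
8^5 mod 37 = 23


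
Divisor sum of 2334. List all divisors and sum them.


Divisors of 2334: 1, 2, 3, 6, 389, 778, 1167, 2334
Sum = 1 + 2 + 3 + 6 + 389 + 778 + 1167 + 2334 = 4680

σ(2334) = 4680


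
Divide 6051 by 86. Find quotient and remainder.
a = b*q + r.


6051 = 86 * 70 + 31
Check: 6020 + 31 = 6051

q = 70, r = 31


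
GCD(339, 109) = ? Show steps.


339 = 3 * 109 + 12
109 = 9 * 12 + 1
12 = 12 * 1 + 0
GCD = 1


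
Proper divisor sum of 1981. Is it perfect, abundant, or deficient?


Proper divisors: 1, 7, 283
Sum = 1 + 7 + 283 = 291
291 < 1981 → deficient

s(1981) = 291 (deficient)


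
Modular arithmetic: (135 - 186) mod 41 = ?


135 - 186 = -51
-51 mod 41 = 31


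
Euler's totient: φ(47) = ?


47 = 47
Prime factors: 47
φ(47) = 47 × (1-1/47)
= 47 × 46/47 = 46

φ(47) = 46


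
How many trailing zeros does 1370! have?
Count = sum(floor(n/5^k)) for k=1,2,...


floor(1370/5) = 274
floor(1370/25) = 54
floor(1370/125) = 10
floor(1370/625) = 2
Total = 340

340 trailing zeros


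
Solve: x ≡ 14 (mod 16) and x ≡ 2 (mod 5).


M = 16*5 = 80
M1 = M/16 = 5, M2 = M/5 = 16
M1^(-1) mod 16 = 13, M2^(-1) mod 5 = 1
x = 14*5*13 + 2*16*1 = 942
942 mod 80 = 62
Check: 62 mod 16 = 14 ✓, 62 mod 5 = 2 ✓

x ≡ 62 (mod 80)


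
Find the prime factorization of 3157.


3157 / 7 = 451
451 / 11 = 41
41 / 41 = 1
3157 = 7 × 11 × 41


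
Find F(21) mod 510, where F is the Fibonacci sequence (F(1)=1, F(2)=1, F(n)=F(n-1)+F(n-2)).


F(k) mod 510 for k=1..21:
1, 1, 2, 3, 5, 8, 13, 21, 34, 55, 89, 144, 233, 377, 100, 477, 67, 34, 101, 135, 236
F(21) mod 510 = 236


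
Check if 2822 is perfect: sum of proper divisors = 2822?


Proper divisors of 2822: 1, 2, 17, 34, 83, 166, 1411
Sum = 1 + 2 + 17 + 34 + 83 + 166 + 1411 = 1714

No, 2822 is not perfect (1714 ≠ 2822)


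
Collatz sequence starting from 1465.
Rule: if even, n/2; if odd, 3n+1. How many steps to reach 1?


1465 → 4396 → 2198 → 1099 → 3298 → 1649 → 4948 → 2474 → 1237 → 3712 → 1856 → 928 → 464 → 232 → 116 → 58 → 29 → 88 → 44 → 22 → 11 → 34 → 17 → 52 → 26 → 13 → 40 → 20 → 10 → 5 → 16 → 8 → 4 → 2 → 1
Total steps = 34

34 steps


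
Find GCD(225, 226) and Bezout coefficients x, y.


Tabular extended Euclidean (each row: r = 225*s + 226*t):
r=225, s=1, t=0
r=226, s=0, t=1
q=0: r=225, s=1, t=0   [225*(1) + 226*(0) = 225]
q=1: r=1, s=-1, t=1   [225*(-1) + 226*(1) = 1]
q=225: r=0, s=226, t=-225   [225*(226) + 226*(-225) = 0]
GCD = 1; from the row with r=1: x=-1, y=1
Check: 225*(-1) + 226*(1) = -225 + 226 = 1

GCD = 1, x = -1, y = 1


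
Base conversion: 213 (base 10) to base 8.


213 (base 10) = 213 (decimal)
213 (decimal) = 325 (base 8)


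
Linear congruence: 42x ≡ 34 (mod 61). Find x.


GCD(42, 61) = 1, unique solution
a^(-1) mod 61 = 16
x = 16 * 34 mod 61 = 56

x ≡ 56 (mod 61)


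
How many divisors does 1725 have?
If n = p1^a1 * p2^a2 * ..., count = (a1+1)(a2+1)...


1725 = 3^1 × 5^2 × 23^1
d(1725) = (1+1) × (2+1) × (1+1) = 12

12 divisors


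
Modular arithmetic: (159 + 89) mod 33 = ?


159 + 89 = 248
248 mod 33 = 17


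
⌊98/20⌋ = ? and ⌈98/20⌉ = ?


98/20 = 4.9000
floor = 4
ceil = 5

floor = 4, ceil = 5


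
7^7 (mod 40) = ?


7^1 mod 40 = 7
7^2 mod 40 = 9
7^3 mod 40 = 23
7^4 mod 40 = 1
7^5 mod 40 = 7
7^6 mod 40 = 9
7^7 mod 40 = 23


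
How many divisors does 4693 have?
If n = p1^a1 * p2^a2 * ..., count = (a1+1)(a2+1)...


4693 = 13^1 × 19^2
d(4693) = (1+1) × (2+1) = 6

6 divisors


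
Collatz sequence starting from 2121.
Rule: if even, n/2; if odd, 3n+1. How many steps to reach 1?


2121 → 6364 → 3182 → 1591 → 4774 → 2387 → 7162 → 3581 → 10744 → 5372 → 2686 → 1343 → 4030 → 2015 → 6046 → 3023 → 9070 → 4535 → 13606 → 6803 → 20410 → 10205 → 30616 → 15308 → 7654 → 3827 → 11482 → 5741 → 17224 → 8612 → 4306 → 2153 → 6460 → 3230 → 1615 → 4846 → 2423 → 7270 → 3635 → 10906 → 5453 → 16360 → 8180 → 4090 → 2045 → 6136 → 3068 → 1534 → 767 → 2302 → 1151 → 3454 → 1727 → 5182 → 2591 → 7774 → 3887 → 11662 → 5831 → 17494 → 8747 → 26242 → 13121 → 39364 → 19682 → 9841 → 29524 → 14762 → 7381 → 22144 → 11072 → 5536 → 2768 → 1384 → 692 → 346 → 173 → 520 → 260 → 130 → 65 → 196 → 98 → 49 → 148 → 74 → 37 → 112 → 56 → 28 → 14 → 7 → 22 → 11 → 34 → 17 → 52 → 26 → 13 → 40 → 20 → 10 → 5 → 16 → 8 → 4 → 2 → 1
Total steps = 107

107 steps


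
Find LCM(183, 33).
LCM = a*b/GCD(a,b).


GCD(183, 33) = 3
LCM = 183*33/3 = 6039/3 = 2013

LCM = 2013


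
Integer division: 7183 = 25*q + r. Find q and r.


7183 = 25 * 287 + 8
Check: 7175 + 8 = 7183

q = 287, r = 8


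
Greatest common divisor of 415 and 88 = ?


415 = 4 * 88 + 63
88 = 1 * 63 + 25
63 = 2 * 25 + 13
25 = 1 * 13 + 12
13 = 1 * 12 + 1
12 = 12 * 1 + 0
GCD = 1


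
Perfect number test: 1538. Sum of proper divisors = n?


Proper divisors of 1538: 1, 2, 769
Sum = 1 + 2 + 769 = 772

No, 1538 is not perfect (772 ≠ 1538)


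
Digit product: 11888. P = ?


1 × 1 × 8 × 8 × 8 = 512


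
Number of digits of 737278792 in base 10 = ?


737278792 has 9 digits in base 10
floor(log10(737278792)) + 1 = floor(8.8676) + 1 = 9

9 digits (base 10)


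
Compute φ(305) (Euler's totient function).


305 = 5 × 61
Prime factors: 5, 61
φ(305) = 305 × (1-1/5) × (1-1/61)
= 305 × 4/5 × 60/61 = 240

φ(305) = 240


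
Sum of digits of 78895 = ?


7 + 8 + 8 + 9 + 5 = 37


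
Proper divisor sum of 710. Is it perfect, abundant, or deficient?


Proper divisors: 1, 2, 5, 10, 71, 142, 355
Sum = 1 + 2 + 5 + 10 + 71 + 142 + 355 = 586
586 < 710 → deficient

s(710) = 586 (deficient)


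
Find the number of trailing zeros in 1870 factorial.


floor(1870/5) = 374
floor(1870/25) = 74
floor(1870/125) = 14
floor(1870/625) = 2
Total = 464

464 trailing zeros


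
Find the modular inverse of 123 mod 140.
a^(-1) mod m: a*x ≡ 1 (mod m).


Use the extended Euclidean algorithm on (140, 123); each row r = 140*s + 123*t:
r=140, s=1, t=0
r=123, s=0, t=1
q=1: r=17, s=1, t=-1   [140*(1) + 123*(-1) = 17]
q=7: r=4, s=-7, t=8   [140*(-7) + 123*(8) = 4]
q=4: r=1, s=29, t=-33   [140*(29) + 123*(-33) = 1]
q=4: r=0, s=-123, t=140   [140*(-123) + 123*(140) = 0]
GCD = 1 with t = -33, so 123*(-33) ≡ 1 (mod 140)
Inverse = -33 mod 140 = 107
Check: 123 * 107 = 13161 ≡ 1 (mod 140)

123^(-1) ≡ 107 (mod 140)


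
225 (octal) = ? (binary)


225 (base 8) = 149 (decimal)
149 (decimal) = 10010101 (base 2)


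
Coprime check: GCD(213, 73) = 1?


Euclidean algorithm:
213 = 2 * 73 + 67
73 = 1 * 67 + 6
67 = 11 * 6 + 1
6 = 6 * 1 + 0
GCD(213, 73) = 1

Yes, coprime (GCD = 1)


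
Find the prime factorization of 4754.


4754 / 2 = 2377
2377 / 2377 = 1
4754 = 2 × 2377


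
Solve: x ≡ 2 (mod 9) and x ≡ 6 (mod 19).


M = 9*19 = 171
M1 = M/9 = 19, M2 = M/19 = 9
M1^(-1) mod 9 = 1, M2^(-1) mod 19 = 17
x = 2*19*1 + 6*9*17 = 956
956 mod 171 = 101
Check: 101 mod 9 = 2 ✓, 101 mod 19 = 6 ✓

x ≡ 101 (mod 171)


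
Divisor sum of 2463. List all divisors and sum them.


Divisors of 2463: 1, 3, 821, 2463
Sum = 1 + 3 + 821 + 2463 = 3288

σ(2463) = 3288


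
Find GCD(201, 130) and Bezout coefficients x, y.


Tabular extended Euclidean (each row: r = 201*s + 130*t):
r=201, s=1, t=0
r=130, s=0, t=1
q=1: r=71, s=1, t=-1   [201*(1) + 130*(-1) = 71]
q=1: r=59, s=-1, t=2   [201*(-1) + 130*(2) = 59]
q=1: r=12, s=2, t=-3   [201*(2) + 130*(-3) = 12]
q=4: r=11, s=-9, t=14   [201*(-9) + 130*(14) = 11]
q=1: r=1, s=11, t=-17   [201*(11) + 130*(-17) = 1]
q=11: r=0, s=-130, t=201   [201*(-130) + 130*(201) = 0]
GCD = 1; from the row with r=1: x=11, y=-17
Check: 201*(11) + 130*(-17) = 2211 - 2210 = 1

GCD = 1, x = 11, y = -17


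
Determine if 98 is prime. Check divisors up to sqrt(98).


98 / 2 = 49 (exact division)
98 is NOT prime.

No, 98 is not prime


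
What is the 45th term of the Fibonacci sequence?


Sequence: 1, 1, 2, 3, 5, 8, 13, 21, 34, 55, 89, 144, 233, 377, 610, 987, 1597, 2584, 4181, 6765, 10946, 17711, 28657, 46368, 75025, 121393, 196418, 317811, 514229, 832040, 1346269, 2178309, 3524578, 5702887, 9227465, 14930352, 24157817, 39088169, 63245986, 102334155, 165580141, 267914296, 433494437, 701408733, 1134903170
F(45) = 1134903170


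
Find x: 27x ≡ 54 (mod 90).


GCD(27, 90) = 9 divides 54
Divide: 3x ≡ 6 (mod 10)
x ≡ 2 (mod 10)


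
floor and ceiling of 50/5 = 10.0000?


50/5 = 10.0000
floor = 10
ceil = 10

floor = 10, ceil = 10


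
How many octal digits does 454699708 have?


454699708 in base 8 = 3306425274
Number of digits = 10

10 digits (base 8)


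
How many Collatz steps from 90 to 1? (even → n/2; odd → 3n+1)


90 → 45 → 136 → 68 → 34 → 17 → 52 → 26 → 13 → 40 → 20 → 10 → 5 → 16 → 8 → 4 → 2 → 1
Total steps = 17

17 steps


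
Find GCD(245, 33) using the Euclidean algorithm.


245 = 7 * 33 + 14
33 = 2 * 14 + 5
14 = 2 * 5 + 4
5 = 1 * 4 + 1
4 = 4 * 1 + 0
GCD = 1


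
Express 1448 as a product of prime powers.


1448 / 2 = 724
724 / 2 = 362
362 / 2 = 181
181 / 181 = 1
1448 = 2^3 × 181


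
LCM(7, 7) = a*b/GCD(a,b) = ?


GCD(7, 7) = 7
LCM = 7*7/7 = 49/7 = 7

LCM = 7


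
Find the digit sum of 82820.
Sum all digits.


8 + 2 + 8 + 2 + 0 = 20


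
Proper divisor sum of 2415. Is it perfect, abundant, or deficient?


Proper divisors: 1, 3, 5, 7, 15, 21, 23, 35, 69, 105, 115, 161, 345, 483, 805
Sum = 1 + 3 + 5 + 7 + 15 + 21 + 23 + 35 + 69 + 105 + 115 + 161 + 345 + 483 + 805 = 2193
2193 < 2415 → deficient

s(2415) = 2193 (deficient)


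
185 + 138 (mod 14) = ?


185 + 138 = 323
323 mod 14 = 1


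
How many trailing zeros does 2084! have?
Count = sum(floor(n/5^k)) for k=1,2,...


floor(2084/5) = 416
floor(2084/25) = 83
floor(2084/125) = 16
floor(2084/625) = 3
Total = 518

518 trailing zeros


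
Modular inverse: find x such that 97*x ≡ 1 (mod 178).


Use the extended Euclidean algorithm on (178, 97); each row r = 178*s + 97*t:
r=178, s=1, t=0
r=97, s=0, t=1
q=1: r=81, s=1, t=-1   [178*(1) + 97*(-1) = 81]
q=1: r=16, s=-1, t=2   [178*(-1) + 97*(2) = 16]
q=5: r=1, s=6, t=-11   [178*(6) + 97*(-11) = 1]
q=16: r=0, s=-97, t=178   [178*(-97) + 97*(178) = 0]
GCD = 1 with t = -11, so 97*(-11) ≡ 1 (mod 178)
Inverse = -11 mod 178 = 167
Check: 97 * 167 = 16199 ≡ 1 (mod 178)

97^(-1) ≡ 167 (mod 178)


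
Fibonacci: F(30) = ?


Sequence: 1, 1, 2, 3, 5, 8, 13, 21, 34, 55, 89, 144, 233, 377, 610, 987, 1597, 2584, 4181, 6765, 10946, 17711, 28657, 46368, 75025, 121393, 196418, 317811, 514229, 832040
F(30) = 832040


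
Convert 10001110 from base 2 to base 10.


10001110 (base 2) = 142 (decimal)
142 (decimal) = 142 (base 10)


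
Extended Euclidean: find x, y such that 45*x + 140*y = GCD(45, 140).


Tabular extended Euclidean (each row: r = 45*s + 140*t):
r=45, s=1, t=0
r=140, s=0, t=1
q=0: r=45, s=1, t=0   [45*(1) + 140*(0) = 45]
q=3: r=5, s=-3, t=1   [45*(-3) + 140*(1) = 5]
q=9: r=0, s=28, t=-9   [45*(28) + 140*(-9) = 0]
GCD = 5; from the row with r=5: x=-3, y=1
Check: 45*(-3) + 140*(1) = -135 + 140 = 5

GCD = 5, x = -3, y = 1


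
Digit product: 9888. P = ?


9 × 8 × 8 × 8 = 4608


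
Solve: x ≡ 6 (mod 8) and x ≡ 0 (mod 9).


M = 8*9 = 72
M1 = M/8 = 9, M2 = M/9 = 8
M1^(-1) mod 8 = 1, M2^(-1) mod 9 = 8
x = 6*9*1 + 0*8*8 = 54
54 mod 72 = 54
Check: 54 mod 8 = 6 ✓, 54 mod 9 = 0 ✓

x ≡ 54 (mod 72)


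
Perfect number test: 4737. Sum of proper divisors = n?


Proper divisors of 4737: 1, 3, 1579
Sum = 1 + 3 + 1579 = 1583

No, 4737 is not perfect (1583 ≠ 4737)


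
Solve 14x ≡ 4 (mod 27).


GCD(14, 27) = 1, unique solution
a^(-1) mod 27 = 2
x = 2 * 4 mod 27 = 8

x ≡ 8 (mod 27)


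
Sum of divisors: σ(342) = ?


Divisors of 342: 1, 2, 3, 6, 9, 18, 19, 38, 57, 114, 171, 342
Sum = 1 + 2 + 3 + 6 + 9 + 18 + 19 + 38 + 57 + 114 + 171 + 342 = 780

σ(342) = 780


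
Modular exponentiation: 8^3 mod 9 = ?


8^1 mod 9 = 8
8^2 mod 9 = 1
8^3 mod 9 = 8


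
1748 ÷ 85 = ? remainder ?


1748 = 85 * 20 + 48
Check: 1700 + 48 = 1748

q = 20, r = 48


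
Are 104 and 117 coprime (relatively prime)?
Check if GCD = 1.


Euclidean algorithm:
117 = 1 * 104 + 13
104 = 8 * 13 + 0
GCD(104, 117) = 13

No, not coprime (GCD = 13)


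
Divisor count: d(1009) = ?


1009 = 1009^1
d(1009) = (1+1) = 2

2 divisors


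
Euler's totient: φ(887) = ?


887 = 887
Prime factors: 887
φ(887) = 887 × (1-1/887)
= 887 × 886/887 = 886

φ(887) = 886


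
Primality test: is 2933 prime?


2933 / 7 = 419 (exact division)
2933 is NOT prime.

No, 2933 is not prime


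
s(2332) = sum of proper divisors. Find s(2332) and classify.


Proper divisors: 1, 2, 4, 11, 22, 44, 53, 106, 212, 583, 1166
Sum = 1 + 2 + 4 + 11 + 22 + 44 + 53 + 106 + 212 + 583 + 1166 = 2204
2204 < 2332 → deficient

s(2332) = 2204 (deficient)


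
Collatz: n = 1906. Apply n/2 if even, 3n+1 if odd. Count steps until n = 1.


1906 → 953 → 2860 → 1430 → 715 → 2146 → 1073 → 3220 → 1610 → 805 → 2416 → 1208 → 604 → 302 → 151 → 454 → 227 → 682 → 341 → 1024 → 512 → 256 → 128 → 64 → 32 → 16 → 8 → 4 → 2 → 1
Total steps = 29

29 steps


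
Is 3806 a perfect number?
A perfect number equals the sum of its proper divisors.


Proper divisors of 3806: 1, 2, 11, 22, 173, 346, 1903
Sum = 1 + 2 + 11 + 22 + 173 + 346 + 1903 = 2458

No, 3806 is not perfect (2458 ≠ 3806)


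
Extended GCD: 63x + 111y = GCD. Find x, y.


Tabular extended Euclidean (each row: r = 63*s + 111*t):
r=63, s=1, t=0
r=111, s=0, t=1
q=0: r=63, s=1, t=0   [63*(1) + 111*(0) = 63]
q=1: r=48, s=-1, t=1   [63*(-1) + 111*(1) = 48]
q=1: r=15, s=2, t=-1   [63*(2) + 111*(-1) = 15]
q=3: r=3, s=-7, t=4   [63*(-7) + 111*(4) = 3]
q=5: r=0, s=37, t=-21   [63*(37) + 111*(-21) = 0]
GCD = 3; from the row with r=3: x=-7, y=4
Check: 63*(-7) + 111*(4) = -441 + 444 = 3

GCD = 3, x = -7, y = 4


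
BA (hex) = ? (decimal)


BA (base 16) = 186 (decimal)
186 (decimal) = 186 (base 10)


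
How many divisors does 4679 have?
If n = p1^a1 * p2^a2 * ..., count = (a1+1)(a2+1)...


4679 = 4679^1
d(4679) = (1+1) = 2

2 divisors


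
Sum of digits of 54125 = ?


5 + 4 + 1 + 2 + 5 = 17


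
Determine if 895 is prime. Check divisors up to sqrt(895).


895 / 5 = 179 (exact division)
895 is NOT prime.

No, 895 is not prime


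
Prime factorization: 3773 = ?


3773 / 7 = 539
539 / 7 = 77
77 / 7 = 11
11 / 11 = 1
3773 = 7^3 × 11


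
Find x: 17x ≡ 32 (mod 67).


GCD(17, 67) = 1, unique solution
a^(-1) mod 67 = 4
x = 4 * 32 mod 67 = 61

x ≡ 61 (mod 67)


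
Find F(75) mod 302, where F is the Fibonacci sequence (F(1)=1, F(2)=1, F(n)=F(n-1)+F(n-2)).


F(k) mod 302 for k=1..75:
1, 1, 2, 3, 5, 8, 13, 21, 34, 55, 89, 144, 233, 75, 6, 81, 87, 168, 255, 121, 74, 195, 269, 162, 129, 291, 118, 107, 225, 30, 255, 285, 238, 221, 157, 76, 233, 7, 240, 247, 185, 130, 13, 143, 156, 299, 153, 150, 1, 151, 152, 1, 153, 154, 5, 159, 164, 21, 185, 206, 89, 295, 82, 75, 157, 232, 87, 17, 104, 121, 225, 44, 269, 11, 280
F(75) mod 302 = 280


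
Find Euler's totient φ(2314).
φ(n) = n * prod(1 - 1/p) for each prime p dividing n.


2314 = 2 × 13 × 89
Prime factors: 2, 13, 89
φ(2314) = 2314 × (1-1/2) × (1-1/13) × (1-1/89)
= 2314 × 1/2 × 12/13 × 88/89 = 1056

φ(2314) = 1056


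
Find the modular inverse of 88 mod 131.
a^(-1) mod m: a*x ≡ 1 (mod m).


Use the extended Euclidean algorithm on (131, 88); each row r = 131*s + 88*t:
r=131, s=1, t=0
r=88, s=0, t=1
q=1: r=43, s=1, t=-1   [131*(1) + 88*(-1) = 43]
q=2: r=2, s=-2, t=3   [131*(-2) + 88*(3) = 2]
q=21: r=1, s=43, t=-64   [131*(43) + 88*(-64) = 1]
q=2: r=0, s=-88, t=131   [131*(-88) + 88*(131) = 0]
GCD = 1 with t = -64, so 88*(-64) ≡ 1 (mod 131)
Inverse = -64 mod 131 = 67
Check: 88 * 67 = 5896 ≡ 1 (mod 131)

88^(-1) ≡ 67 (mod 131)


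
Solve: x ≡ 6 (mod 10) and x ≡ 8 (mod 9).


M = 10*9 = 90
M1 = M/10 = 9, M2 = M/9 = 10
M1^(-1) mod 10 = 9, M2^(-1) mod 9 = 1
x = 6*9*9 + 8*10*1 = 566
566 mod 90 = 26
Check: 26 mod 10 = 6 ✓, 26 mod 9 = 8 ✓

x ≡ 26 (mod 90)


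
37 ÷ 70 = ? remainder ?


37 = 70 * 0 + 37
Check: 0 + 37 = 37

q = 0, r = 37


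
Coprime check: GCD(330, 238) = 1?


Euclidean algorithm:
330 = 1 * 238 + 92
238 = 2 * 92 + 54
92 = 1 * 54 + 38
54 = 1 * 38 + 16
38 = 2 * 16 + 6
16 = 2 * 6 + 4
6 = 1 * 4 + 2
4 = 2 * 2 + 0
GCD(330, 238) = 2

No, not coprime (GCD = 2)


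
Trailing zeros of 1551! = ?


floor(1551/5) = 310
floor(1551/25) = 62
floor(1551/125) = 12
floor(1551/625) = 2
Total = 386

386 trailing zeros


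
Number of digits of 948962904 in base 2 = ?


948962904 in base 2 = 111000100100000000011001011000
Number of digits = 30

30 digits (base 2)


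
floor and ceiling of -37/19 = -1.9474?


-37/19 = -1.9474
floor = -2
ceil = -1

floor = -2, ceil = -1


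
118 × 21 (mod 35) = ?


118 × 21 = 2478
2478 mod 35 = 28


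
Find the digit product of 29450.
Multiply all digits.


2 × 9 × 4 × 5 × 0 = 0


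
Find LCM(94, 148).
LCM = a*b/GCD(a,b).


GCD(94, 148) = 2
LCM = 94*148/2 = 13912/2 = 6956

LCM = 6956


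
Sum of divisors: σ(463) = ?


Divisors of 463: 1, 463
Sum = 1 + 463 = 464

σ(463) = 464


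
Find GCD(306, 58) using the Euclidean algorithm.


306 = 5 * 58 + 16
58 = 3 * 16 + 10
16 = 1 * 10 + 6
10 = 1 * 6 + 4
6 = 1 * 4 + 2
4 = 2 * 2 + 0
GCD = 2


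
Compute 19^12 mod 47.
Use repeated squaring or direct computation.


19^1 mod 47 = 19
19^2 mod 47 = 32
19^3 mod 47 = 44
19^4 mod 47 = 37
19^5 mod 47 = 45
19^6 mod 47 = 9
19^7 mod 47 = 30
19^8 mod 47 = 6
19^9 mod 47 = 20
19^10 mod 47 = 4
19^11 mod 47 = 29
19^12 mod 47 = 34


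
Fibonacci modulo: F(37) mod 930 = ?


F(k) mod 930 for k=1..37:
1, 1, 2, 3, 5, 8, 13, 21, 34, 55, 89, 144, 233, 377, 610, 57, 667, 724, 461, 255, 716, 41, 757, 798, 625, 493, 188, 681, 869, 620, 559, 249, 808, 127, 5, 132, 137
F(37) mod 930 = 137


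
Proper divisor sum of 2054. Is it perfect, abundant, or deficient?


Proper divisors: 1, 2, 13, 26, 79, 158, 1027
Sum = 1 + 2 + 13 + 26 + 79 + 158 + 1027 = 1306
1306 < 2054 → deficient

s(2054) = 1306 (deficient)


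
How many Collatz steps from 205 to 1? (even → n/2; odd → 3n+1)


205 → 616 → 308 → 154 → 77 → 232 → 116 → 58 → 29 → 88 → 44 → 22 → 11 → 34 → 17 → 52 → 26 → 13 → 40 → 20 → 10 → 5 → 16 → 8 → 4 → 2 → 1
Total steps = 26

26 steps


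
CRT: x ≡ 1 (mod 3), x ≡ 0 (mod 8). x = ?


M = 3*8 = 24
M1 = M/3 = 8, M2 = M/8 = 3
M1^(-1) mod 3 = 2, M2^(-1) mod 8 = 3
x = 1*8*2 + 0*3*3 = 16
16 mod 24 = 16
Check: 16 mod 3 = 1 ✓, 16 mod 8 = 0 ✓

x ≡ 16 (mod 24)


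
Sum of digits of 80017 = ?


8 + 0 + 0 + 1 + 7 = 16


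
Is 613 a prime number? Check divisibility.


Check divisors up to sqrt(613) = 24.7588
No divisors found.
613 is prime.

Yes, 613 is prime


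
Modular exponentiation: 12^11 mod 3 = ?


12^1 mod 3 = 0
12^2 mod 3 = 0
12^3 mod 3 = 0
12^4 mod 3 = 0
12^5 mod 3 = 0
12^6 mod 3 = 0
12^7 mod 3 = 0
12^8 mod 3 = 0
12^9 mod 3 = 0
12^10 mod 3 = 0
12^11 mod 3 = 0


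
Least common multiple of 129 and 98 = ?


GCD(129, 98) = 1
LCM = 129*98/1 = 12642/1 = 12642

LCM = 12642


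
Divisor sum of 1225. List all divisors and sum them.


Divisors of 1225: 1, 5, 7, 25, 35, 49, 175, 245, 1225
Sum = 1 + 5 + 7 + 25 + 35 + 49 + 175 + 245 + 1225 = 1767

σ(1225) = 1767


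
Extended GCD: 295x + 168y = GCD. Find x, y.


Tabular extended Euclidean (each row: r = 295*s + 168*t):
r=295, s=1, t=0
r=168, s=0, t=1
q=1: r=127, s=1, t=-1   [295*(1) + 168*(-1) = 127]
q=1: r=41, s=-1, t=2   [295*(-1) + 168*(2) = 41]
q=3: r=4, s=4, t=-7   [295*(4) + 168*(-7) = 4]
q=10: r=1, s=-41, t=72   [295*(-41) + 168*(72) = 1]
q=4: r=0, s=168, t=-295   [295*(168) + 168*(-295) = 0]
GCD = 1; from the row with r=1: x=-41, y=72
Check: 295*(-41) + 168*(72) = -12095 + 12096 = 1

GCD = 1, x = -41, y = 72


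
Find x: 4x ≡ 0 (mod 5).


GCD(4, 5) = 1, unique solution
a^(-1) mod 5 = 4
x = 4 * 0 mod 5 = 0

x ≡ 0 (mod 5)


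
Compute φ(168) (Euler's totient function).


168 = 2^3 × 3 × 7
Prime factors: 2, 3, 7
φ(168) = 168 × (1-1/2) × (1-1/3) × (1-1/7)
= 168 × 1/2 × 2/3 × 6/7 = 48

φ(168) = 48


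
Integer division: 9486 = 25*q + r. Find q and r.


9486 = 25 * 379 + 11
Check: 9475 + 11 = 9486

q = 379, r = 11


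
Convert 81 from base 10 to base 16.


81 (base 10) = 81 (decimal)
81 (decimal) = 51 (base 16)


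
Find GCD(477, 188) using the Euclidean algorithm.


477 = 2 * 188 + 101
188 = 1 * 101 + 87
101 = 1 * 87 + 14
87 = 6 * 14 + 3
14 = 4 * 3 + 2
3 = 1 * 2 + 1
2 = 2 * 1 + 0
GCD = 1


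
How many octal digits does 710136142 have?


710136142 in base 8 = 5224750516
Number of digits = 10

10 digits (base 8)


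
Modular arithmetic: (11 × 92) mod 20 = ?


11 × 92 = 1012
1012 mod 20 = 12


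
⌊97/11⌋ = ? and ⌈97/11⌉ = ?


97/11 = 8.8182
floor = 8
ceil = 9

floor = 8, ceil = 9


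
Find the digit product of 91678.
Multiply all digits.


9 × 1 × 6 × 7 × 8 = 3024


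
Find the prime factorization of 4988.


4988 / 2 = 2494
2494 / 2 = 1247
1247 / 29 = 43
43 / 43 = 1
4988 = 2^2 × 29 × 43


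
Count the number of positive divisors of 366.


366 = 2^1 × 3^1 × 61^1
d(366) = (1+1) × (1+1) × (1+1) = 8

8 divisors


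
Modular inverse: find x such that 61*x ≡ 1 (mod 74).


Use the extended Euclidean algorithm on (74, 61); each row r = 74*s + 61*t:
r=74, s=1, t=0
r=61, s=0, t=1
q=1: r=13, s=1, t=-1   [74*(1) + 61*(-1) = 13]
q=4: r=9, s=-4, t=5   [74*(-4) + 61*(5) = 9]
q=1: r=4, s=5, t=-6   [74*(5) + 61*(-6) = 4]
q=2: r=1, s=-14, t=17   [74*(-14) + 61*(17) = 1]
q=4: r=0, s=61, t=-74   [74*(61) + 61*(-74) = 0]
GCD = 1 with t = 17, so 61*(17) ≡ 1 (mod 74)
Inverse = 17 mod 74 = 17
Check: 61 * 17 = 1037 ≡ 1 (mod 74)

61^(-1) ≡ 17 (mod 74)


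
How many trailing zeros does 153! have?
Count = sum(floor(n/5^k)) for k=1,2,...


floor(153/5) = 30
floor(153/25) = 6
floor(153/125) = 1
Total = 37

37 trailing zeros


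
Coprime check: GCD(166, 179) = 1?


Euclidean algorithm:
179 = 1 * 166 + 13
166 = 12 * 13 + 10
13 = 1 * 10 + 3
10 = 3 * 3 + 1
3 = 3 * 1 + 0
GCD(166, 179) = 1

Yes, coprime (GCD = 1)


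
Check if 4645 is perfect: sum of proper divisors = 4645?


Proper divisors of 4645: 1, 5, 929
Sum = 1 + 5 + 929 = 935

No, 4645 is not perfect (935 ≠ 4645)


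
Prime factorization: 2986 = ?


2986 / 2 = 1493
1493 / 1493 = 1
2986 = 2 × 1493


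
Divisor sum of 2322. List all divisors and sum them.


Divisors of 2322: 1, 2, 3, 6, 9, 18, 27, 43, 54, 86, 129, 258, 387, 774, 1161, 2322
Sum = 1 + 2 + 3 + 6 + 9 + 18 + 27 + 43 + 54 + 86 + 129 + 258 + 387 + 774 + 1161 + 2322 = 5280

σ(2322) = 5280


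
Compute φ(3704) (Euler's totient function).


3704 = 2^3 × 463
Prime factors: 2, 463
φ(3704) = 3704 × (1-1/2) × (1-1/463)
= 3704 × 1/2 × 462/463 = 1848

φ(3704) = 1848


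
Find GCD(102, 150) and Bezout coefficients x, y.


Tabular extended Euclidean (each row: r = 102*s + 150*t):
r=102, s=1, t=0
r=150, s=0, t=1
q=0: r=102, s=1, t=0   [102*(1) + 150*(0) = 102]
q=1: r=48, s=-1, t=1   [102*(-1) + 150*(1) = 48]
q=2: r=6, s=3, t=-2   [102*(3) + 150*(-2) = 6]
q=8: r=0, s=-25, t=17   [102*(-25) + 150*(17) = 0]
GCD = 6; from the row with r=6: x=3, y=-2
Check: 102*(3) + 150*(-2) = 306 - 300 = 6

GCD = 6, x = 3, y = -2


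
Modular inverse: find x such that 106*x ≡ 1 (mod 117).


Use the extended Euclidean algorithm on (117, 106); each row r = 117*s + 106*t:
r=117, s=1, t=0
r=106, s=0, t=1
q=1: r=11, s=1, t=-1   [117*(1) + 106*(-1) = 11]
q=9: r=7, s=-9, t=10   [117*(-9) + 106*(10) = 7]
q=1: r=4, s=10, t=-11   [117*(10) + 106*(-11) = 4]
q=1: r=3, s=-19, t=21   [117*(-19) + 106*(21) = 3]
q=1: r=1, s=29, t=-32   [117*(29) + 106*(-32) = 1]
q=3: r=0, s=-106, t=117   [117*(-106) + 106*(117) = 0]
GCD = 1 with t = -32, so 106*(-32) ≡ 1 (mod 117)
Inverse = -32 mod 117 = 85
Check: 106 * 85 = 9010 ≡ 1 (mod 117)

106^(-1) ≡ 85 (mod 117)


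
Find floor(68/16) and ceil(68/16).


68/16 = 4.2500
floor = 4
ceil = 5

floor = 4, ceil = 5


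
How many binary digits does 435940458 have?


435940458 in base 2 = 11001111110111110110001101010
Number of digits = 29

29 digits (base 2)


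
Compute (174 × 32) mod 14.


174 × 32 = 5568
5568 mod 14 = 10


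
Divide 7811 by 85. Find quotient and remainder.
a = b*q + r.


7811 = 85 * 91 + 76
Check: 7735 + 76 = 7811

q = 91, r = 76


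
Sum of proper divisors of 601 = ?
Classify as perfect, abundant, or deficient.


Proper divisors: 1
Sum = 1 = 1
1 < 601 → deficient

s(601) = 1 (deficient)


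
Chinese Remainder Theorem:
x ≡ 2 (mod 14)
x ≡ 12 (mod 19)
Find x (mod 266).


M = 14*19 = 266
M1 = M/14 = 19, M2 = M/19 = 14
M1^(-1) mod 14 = 3, M2^(-1) mod 19 = 15
x = 2*19*3 + 12*14*15 = 2634
2634 mod 266 = 240
Check: 240 mod 14 = 2 ✓, 240 mod 19 = 12 ✓

x ≡ 240 (mod 266)


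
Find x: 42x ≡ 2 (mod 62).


GCD(42, 62) = 2 divides 2
Divide: 21x ≡ 1 (mod 31)
x ≡ 3 (mod 31)


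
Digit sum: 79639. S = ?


7 + 9 + 6 + 3 + 9 = 34


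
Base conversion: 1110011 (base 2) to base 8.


1110011 (base 2) = 115 (decimal)
115 (decimal) = 163 (base 8)


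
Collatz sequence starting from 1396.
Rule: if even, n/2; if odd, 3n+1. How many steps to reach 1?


1396 → 698 → 349 → 1048 → 524 → 262 → 131 → 394 → 197 → 592 → 296 → 148 → 74 → 37 → 112 → 56 → 28 → 14 → 7 → 22 → 11 → 34 → 17 → 52 → 26 → 13 → 40 → 20 → 10 → 5 → 16 → 8 → 4 → 2 → 1
Total steps = 34

34 steps


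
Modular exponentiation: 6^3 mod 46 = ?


6^1 mod 46 = 6
6^2 mod 46 = 36
6^3 mod 46 = 32


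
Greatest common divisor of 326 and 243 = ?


326 = 1 * 243 + 83
243 = 2 * 83 + 77
83 = 1 * 77 + 6
77 = 12 * 6 + 5
6 = 1 * 5 + 1
5 = 5 * 1 + 0
GCD = 1


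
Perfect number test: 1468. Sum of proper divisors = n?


Proper divisors of 1468: 1, 2, 4, 367, 734
Sum = 1 + 2 + 4 + 367 + 734 = 1108

No, 1468 is not perfect (1108 ≠ 1468)


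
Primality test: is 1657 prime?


Check divisors up to sqrt(1657) = 40.7063
No divisors found.
1657 is prime.

Yes, 1657 is prime


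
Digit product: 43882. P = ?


4 × 3 × 8 × 8 × 2 = 1536


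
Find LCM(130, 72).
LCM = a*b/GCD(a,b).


GCD(130, 72) = 2
LCM = 130*72/2 = 9360/2 = 4680

LCM = 4680


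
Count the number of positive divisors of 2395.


2395 = 5^1 × 479^1
d(2395) = (1+1) × (1+1) = 4

4 divisors


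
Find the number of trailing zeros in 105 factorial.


floor(105/5) = 21
floor(105/25) = 4
Total = 25

25 trailing zeros


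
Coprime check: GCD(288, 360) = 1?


Euclidean algorithm:
360 = 1 * 288 + 72
288 = 4 * 72 + 0
GCD(288, 360) = 72

No, not coprime (GCD = 72)


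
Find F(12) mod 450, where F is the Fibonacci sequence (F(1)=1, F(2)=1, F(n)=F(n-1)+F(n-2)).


F(k) mod 450 for k=1..12:
1, 1, 2, 3, 5, 8, 13, 21, 34, 55, 89, 144
F(12) mod 450 = 144


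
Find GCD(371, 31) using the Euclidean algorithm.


371 = 11 * 31 + 30
31 = 1 * 30 + 1
30 = 30 * 1 + 0
GCD = 1


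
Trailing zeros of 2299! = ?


floor(2299/5) = 459
floor(2299/25) = 91
floor(2299/125) = 18
floor(2299/625) = 3
Total = 571

571 trailing zeros
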